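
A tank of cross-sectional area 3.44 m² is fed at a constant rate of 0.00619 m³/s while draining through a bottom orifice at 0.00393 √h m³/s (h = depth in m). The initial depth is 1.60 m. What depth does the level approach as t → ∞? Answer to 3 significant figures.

2.48 m

A dh/dt = Q_in − 0.00393 √h. Steady state requires inflow = outflow:
Q_in = 0.00393 √h_ss ⇒ √h_ss = 0.00619/0.00393 = 1.5751.
h_ss = 1.5751² = 2.4808 m. (Since h₀ = 1.60 m < h_ss, the level will rise toward this value.)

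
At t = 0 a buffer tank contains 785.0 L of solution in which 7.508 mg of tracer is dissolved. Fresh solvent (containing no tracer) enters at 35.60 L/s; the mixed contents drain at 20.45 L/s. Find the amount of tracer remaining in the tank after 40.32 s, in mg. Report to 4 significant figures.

Total volume: dV/dt = Q_in − Q_out = 15.1500 L/s, so V(t) = 785.0 + 15.1500 t and V(40.32) = 1395.85 L.
Solute balance: dm/dt = 0 − Q_out C = −Q_out m/V(t).
dm/m = −Q_out dt/(V₀ + 15.1500 t); integrating gives ln(m/m₀) = −(Q_out/(Q_in−Q_out)) ln(V/V₀).
m = m₀ (V₀/V)^(Q_out/(Q_in−Q_out)) = 7.508 × (785.0/1395.85)^(1.34983) = 3.45230 mg.

3.452 mg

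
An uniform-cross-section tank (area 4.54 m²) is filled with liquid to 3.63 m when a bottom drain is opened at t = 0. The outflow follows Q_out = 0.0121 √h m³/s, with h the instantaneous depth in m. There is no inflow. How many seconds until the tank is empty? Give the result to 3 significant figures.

Unsteady balance on liquid volume: A dh/dt = −0.0121 √h.
This is separable: 2 d(√h)/dt = −0.0121/A, so √h = √h₀ − (0.0121/(2A)) t.
Set h = 0: 2√h₀ = (0.0121/A) t_empty ⇒ t_empty = 2A√h₀/0.0121.
t_empty = 2·4.54·√3.63/0.0121 = 9.0800·1.9053/0.0121 = 1429.7 s.

1430 s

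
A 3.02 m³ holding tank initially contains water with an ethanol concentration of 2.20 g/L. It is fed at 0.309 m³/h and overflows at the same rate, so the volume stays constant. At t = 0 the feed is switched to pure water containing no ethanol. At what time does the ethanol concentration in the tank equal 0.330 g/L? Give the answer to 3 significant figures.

Species balance on the tank: V dC/dt = Q(C_in − C), so τ = V/Q = 9.7735 h.
C(t) = C_in + (C₀ − C_in) e^(−t/τ). Set C = 0.330 and solve for t:
e^(−t/τ) = (C − C_in)/(C₀ − C_in) = (0.330 − 0)/(2.20 − 0) = 0.15000
t = −τ ln(…) = 9.7735 × 1.8971 = 18.541 h.

18.5 h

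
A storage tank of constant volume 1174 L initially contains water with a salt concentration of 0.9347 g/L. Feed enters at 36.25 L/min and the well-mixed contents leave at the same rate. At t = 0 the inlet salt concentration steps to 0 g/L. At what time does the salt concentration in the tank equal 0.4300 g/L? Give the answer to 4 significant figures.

25.15 min

Species balance: V dC/dt = Q(C_in − C) ⇒ τ = V/Q = 32.3862 min.
C(t) = C_in + (C₀ − C_in) e^(−t/τ). Set C = 0.4300 and solve for t:
e^(−t/τ) = (C − C_in)/(C₀ − C_in) = (0.4300 − 0)/(0.9347 − 0) = 0.460041
t = −τ ln(…) = 32.3862 × 0.776440 = 25.1460 min.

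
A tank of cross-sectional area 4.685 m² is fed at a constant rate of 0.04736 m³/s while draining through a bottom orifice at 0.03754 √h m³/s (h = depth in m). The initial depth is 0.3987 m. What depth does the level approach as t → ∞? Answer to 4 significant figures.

A dh/dt = Q_in − 0.03754 √h. Steady state requires inflow = outflow:
Q_in = 0.03754 √h_ss ⇒ √h_ss = 0.04736/0.03754 = 1.26159.
h_ss = 1.26159² = 1.59160 m. (Since h₀ = 0.3987 m < h_ss, the level will rise toward this value.)

1.592 m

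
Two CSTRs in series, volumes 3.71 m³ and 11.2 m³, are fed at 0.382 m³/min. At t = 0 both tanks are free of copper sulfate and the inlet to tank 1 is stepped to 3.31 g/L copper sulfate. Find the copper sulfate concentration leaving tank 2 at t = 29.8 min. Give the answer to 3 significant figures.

1.60 g/L

Each tank obeys Vᵢ dCᵢ/dt = Q(Cᵢ₋₁ − Cᵢ), so τᵢ = Vᵢ/Q.
τ₁ = 3.71/0.382 = 9.7120 min; τ₂ = 11.2/0.382 = 29.319 min.
Solving the cascade with C₁(0)=C₂(0)=0 gives C₂(t) = C_in[1 − (τ₁ e^(−t/τ₁) − τ₂ e^(−t/τ₂))/(τ₁ − τ₂)].
At t = 29.8: e^(−t/τ₁) = 0.046498, e^(−t/τ₂) = 0.36190.
C₂ = 3.31·[1 − (9.7120·0.046498 − 29.319·0.36190)/(-19.607)] = 3.31·0.48188 = 1.5950 g/L.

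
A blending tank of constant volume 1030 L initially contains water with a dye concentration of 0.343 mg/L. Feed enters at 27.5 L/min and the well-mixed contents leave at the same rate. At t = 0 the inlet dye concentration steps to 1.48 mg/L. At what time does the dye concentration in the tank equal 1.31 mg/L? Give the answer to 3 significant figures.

Species balance on the tank: V dC/dt = Q(C_in − C), so τ = V/Q = 37.455 min.
C(t) = C_in + (C₀ − C_in) e^(−t/τ). Set C = 1.31 and solve for t:
e^(−t/τ) = (C − C_in)/(C₀ − C_in) = (1.31 − 1.48)/(0.343 − 1.48) = 0.14952
t = −τ ln(…) = 37.455 × 1.9004 = 71.177 min.

71.2 min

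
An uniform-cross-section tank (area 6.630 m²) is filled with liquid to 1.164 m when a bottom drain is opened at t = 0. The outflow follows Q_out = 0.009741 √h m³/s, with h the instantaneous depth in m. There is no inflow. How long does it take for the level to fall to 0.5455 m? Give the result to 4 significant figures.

463.2 s

A dh/dt = −Q_out = −0.009741 √h.
∫ h^(−1/2) dh = −(0.009741/A) ∫ dt, giving 2√h = 2√h₀ − (0.009741/A) t.
t = 2A(√h₀ − √h)/0.009741 = 2·6.630·(√1.164 − √0.5455)/0.009741
  = 13.2600 × (1.07889 − 0.738580) / 0.009741 = 463.247 s.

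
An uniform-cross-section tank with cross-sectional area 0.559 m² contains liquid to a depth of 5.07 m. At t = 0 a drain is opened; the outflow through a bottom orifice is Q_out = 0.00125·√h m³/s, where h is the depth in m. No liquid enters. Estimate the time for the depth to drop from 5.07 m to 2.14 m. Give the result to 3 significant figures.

705 s

With no inflow, A dh/dt = −0.00125 √h.
This is separable: 2 d(√h)/dt = −0.00125/A, so √h = √h₀ − (0.00125/(2A)) t.
t = 2A(√h₀ − √h)/0.00125 = 2·0.559·(√5.07 − √2.14)/0.00125
  = 1.1180 × (2.2517 − 1.4629) / 0.00125 = 705.50 s.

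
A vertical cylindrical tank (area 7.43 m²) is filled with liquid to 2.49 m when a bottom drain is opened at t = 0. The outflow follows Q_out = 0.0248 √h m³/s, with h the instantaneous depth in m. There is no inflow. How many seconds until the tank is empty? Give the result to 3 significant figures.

946 s

Mass balance (ρ constant): A dh/dt = −0.0248 √h.
∫ h^(−1/2) dh = −(0.0248/A) ∫ dt, giving 2√h = 2√h₀ − (0.0248/A) t.
Set h = 0: 2√h₀ = (0.0248/A) t_empty ⇒ t_empty = 2A√h₀/0.0248.
t_empty = 2·7.43·√2.49/0.0248 = 14.860·1.5780/0.0248 = 945.51 s.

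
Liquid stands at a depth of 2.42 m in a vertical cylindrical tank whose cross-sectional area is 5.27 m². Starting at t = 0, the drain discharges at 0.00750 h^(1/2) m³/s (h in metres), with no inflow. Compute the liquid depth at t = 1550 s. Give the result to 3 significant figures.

With no inflow, A dh/dt = −0.00750 √h.
This is separable: 2 d(√h)/dt = −0.00750/A, so √h = √h₀ − (0.00750/(2A)) t.
√h = √2.42 − 0.00750·1550/(2·5.27) = 1.5556 − 1.1029 = 0.45269.
h = 0.45269² = 0.20493 m.

0.205 m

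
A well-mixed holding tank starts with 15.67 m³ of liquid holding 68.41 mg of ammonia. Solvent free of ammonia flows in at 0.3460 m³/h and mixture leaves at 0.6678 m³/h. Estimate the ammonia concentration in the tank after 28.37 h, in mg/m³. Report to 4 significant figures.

Total volume: dV/dt = Q_in − Q_out = -0.321800 m³/h, so V(t) = 15.67 − 0.321800 t and V(28.37) = 6.54053 m³.
Species balance (pure solvent in): dm/dt = −Q_out · m/V(t).
dm/m = −Q_out dt/(V₀ − 0.321800 t); integrating gives ln(m/m₀) = −(Q_out/(Q_in−Q_out)) ln(V/V₀).
m = m₀ (V₀/V)^(Q_out/(Q_in−Q_out)) = 68.41 × (15.67/6.54053)^(-2.07520) = 11.1602 mg.
C = m/V = 11.1602/6.54053 = 1.70631 mg/m³.

1.706 mg/m³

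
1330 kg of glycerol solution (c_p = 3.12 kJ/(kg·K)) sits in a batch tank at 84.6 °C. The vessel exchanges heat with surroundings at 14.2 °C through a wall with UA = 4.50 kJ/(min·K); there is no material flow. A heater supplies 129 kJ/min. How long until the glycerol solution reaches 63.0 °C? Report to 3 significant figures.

Lumped-capacitance energy balance: M c_p dT/dt = UA(T_amb − T) + Q̇.
τ = M c_p/UA = 922.13 min; T_ss = T_amb + Q̇/UA = 14.2 + 129/4.50 = 42.867 °C.
T(t) = T_ss + (T₀ − T_ss)e^(−t/τ); set T = 63.0:
t = −τ ln[(T − T_ss)/(T₀ − T_ss)] = −922.13 · ln(0.48243) = 672.16 min.

672 min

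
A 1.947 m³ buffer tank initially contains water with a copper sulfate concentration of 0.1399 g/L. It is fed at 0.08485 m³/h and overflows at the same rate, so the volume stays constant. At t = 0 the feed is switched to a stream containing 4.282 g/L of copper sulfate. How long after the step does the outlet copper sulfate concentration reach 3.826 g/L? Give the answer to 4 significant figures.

50.63 h

Species balance: V dC/dt = Q(C_in − C) ⇒ τ = V/Q = 22.9464 h.
C(t) = C_in + (C₀ − C_in) e^(−t/τ). Set C = 3.826 and solve for t:
e^(−t/τ) = (C − C_in)/(C₀ − C_in) = (3.826 − 4.282)/(0.1399 − 4.282) = 0.110089
t = −τ ln(…) = 22.9464 × 2.20647 = 50.6304 h.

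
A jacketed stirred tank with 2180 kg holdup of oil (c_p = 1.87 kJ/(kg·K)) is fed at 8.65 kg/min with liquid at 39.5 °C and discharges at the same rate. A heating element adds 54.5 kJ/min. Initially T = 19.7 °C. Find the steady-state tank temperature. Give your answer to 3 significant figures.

42.9 °C

First-law balance (no shaft work): M c_p dT/dt = ṁ c_p (T_in − T) + 54.5.
At steady state dT/dt = 0 ⇒ T_ss = T_in + Q̇/(ṁ c_p) = 39.5 + 54.5/(8.65·1.87) = 42.869 °C.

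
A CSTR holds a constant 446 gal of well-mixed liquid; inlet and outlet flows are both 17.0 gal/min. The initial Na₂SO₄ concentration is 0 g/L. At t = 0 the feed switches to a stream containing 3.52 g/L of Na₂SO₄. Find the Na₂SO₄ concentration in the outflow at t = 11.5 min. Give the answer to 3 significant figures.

Transient balance on the dissolved component: V dC/dt = Q(C_in − C).
So dC/dt = (C_in − C)/τ with τ = V/Q = 446/17.0 = 26.235 min.
This is linear first-order; C(t) = C_in + (C₀ − C_in) e^(−t/τ).
C(11.5) = 3.52 + (0 − 3.52)·e^(−11.5/26.235) = 3.52 + (-3.5200)·0.64511 = 1.2492 g/L.

1.25 g/L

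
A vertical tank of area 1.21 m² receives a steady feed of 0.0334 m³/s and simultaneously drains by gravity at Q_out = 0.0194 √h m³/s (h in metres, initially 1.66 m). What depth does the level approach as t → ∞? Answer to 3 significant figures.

2.96 m

Level balance: A dh/dt = 0.0334 − 0.0194 √h. Setting dh/dt = 0:
Q_in = 0.0194 √h_ss ⇒ √h_ss = 0.0334/0.0194 = 1.7216.
h_ss = 1.7216² = 2.9641 m. (Since h₀ = 1.66 m < h_ss, the level will rise toward this value.)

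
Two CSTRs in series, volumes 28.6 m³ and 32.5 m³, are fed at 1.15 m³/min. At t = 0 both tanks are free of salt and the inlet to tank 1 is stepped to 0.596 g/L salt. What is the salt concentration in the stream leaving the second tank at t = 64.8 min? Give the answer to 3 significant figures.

Species balance on tank i: dCᵢ/dt = (Cᵢ₋₁ − Cᵢ)/τᵢ with τᵢ = Vᵢ/Q.
τ₁ = 28.6/1.15 = 24.870 min; τ₂ = 32.5/1.15 = 28.261 min.
Solving the cascade with C₁(0)=C₂(0)=0 gives C₂(t) = C_in[1 − (τ₁ e^(−t/τ₁) − τ₂ e^(−t/τ₂))/(τ₁ − τ₂)].
At t = 64.8: e^(−t/τ₁) = 0.073859, e^(−t/τ₂) = 0.10097.
C₂ = 0.596·[1 − (24.870·0.073859 − 28.261·0.10097)/(-3.3913)] = 0.596·0.70021 = 0.41733 g/L.

0.417 g/L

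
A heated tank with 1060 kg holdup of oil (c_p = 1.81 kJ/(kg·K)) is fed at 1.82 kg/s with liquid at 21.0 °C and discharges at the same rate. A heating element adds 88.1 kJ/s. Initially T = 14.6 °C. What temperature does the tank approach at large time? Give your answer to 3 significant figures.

47.7 °C

M c_p dT/dt = ṁ c_p (T_in − T) + Q̇.
At steady state dT/dt = 0 ⇒ T_ss = T_in + Q̇/(ṁ c_p) = 21.0 + 88.1/(1.82·1.81) = 47.744 °C.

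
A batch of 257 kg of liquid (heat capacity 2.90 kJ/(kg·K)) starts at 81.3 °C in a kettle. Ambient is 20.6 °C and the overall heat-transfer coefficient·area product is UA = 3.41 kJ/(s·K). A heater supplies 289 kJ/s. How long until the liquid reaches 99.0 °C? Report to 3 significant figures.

291 s

M c_p dT/dt = −UA(T − T_amb) + Q̇.
τ = M c_p/UA = 218.56 s; T_ss = T_amb + Q̇/UA = 20.6 + 289/3.41 = 105.35 °C.
T(t) = T_ss + (T₀ − T_ss)e^(−t/τ); set T = 99.0:
t = −τ ln[(T − T_ss)/(T₀ − T_ss)] = −218.56 · ln(0.26406) = 291.04 s.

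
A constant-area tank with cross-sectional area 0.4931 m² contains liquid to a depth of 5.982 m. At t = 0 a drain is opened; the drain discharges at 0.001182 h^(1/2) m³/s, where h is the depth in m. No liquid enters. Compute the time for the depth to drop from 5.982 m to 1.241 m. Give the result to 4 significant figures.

1111 s

With no inflow, A dh/dt = −0.001182 √h.
∫ h^(−1/2) dh = −(0.001182/A) ∫ dt, giving 2√h = 2√h₀ − (0.001182/A) t.
t = 2A(√h₀ − √h)/0.001182 = 2·0.4931·(√5.982 − √1.241)/0.001182
  = 0.986200 × (2.44581 − 1.11400) / 0.001182 = 1111.19 s.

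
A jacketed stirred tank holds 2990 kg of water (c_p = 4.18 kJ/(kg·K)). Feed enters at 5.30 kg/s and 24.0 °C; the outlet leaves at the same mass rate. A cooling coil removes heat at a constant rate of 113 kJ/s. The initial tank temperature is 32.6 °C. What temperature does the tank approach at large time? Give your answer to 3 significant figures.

M c_p dT/dt = ṁ c_p (T_in − T) − Q̇.
At steady state dT/dt = 0 ⇒ T_ss = T_in − Q̇/(ṁ c_p) = 24.0 − 113/(5.30·4.18) = 18.899 °C.

18.9 °C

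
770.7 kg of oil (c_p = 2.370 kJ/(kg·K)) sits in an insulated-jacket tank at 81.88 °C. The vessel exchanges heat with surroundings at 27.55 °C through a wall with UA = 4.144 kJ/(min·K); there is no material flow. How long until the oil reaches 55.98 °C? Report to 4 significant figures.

Heat balance on the well-mixed liquid: M c_p dT/dt = −UA(T − T_amb).
τ = M c_p/UA = 440.772 min; T_ss = T_amb = 27.5500 °C.
T(t) = T_ss + (T₀ − T_ss)e^(−t/τ); set T = 55.98:
t = −τ ln[(T − T_ss)/(T₀ − T_ss)] = −440.772 · ln(0.523284) = 285.458 min.

285.5 min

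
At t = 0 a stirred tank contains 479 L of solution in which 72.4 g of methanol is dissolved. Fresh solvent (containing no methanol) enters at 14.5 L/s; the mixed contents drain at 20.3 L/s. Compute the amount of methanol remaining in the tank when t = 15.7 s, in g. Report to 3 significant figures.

Let m(t) be the amount of methanol. Volume: V(t) = V₀ + (Q_in − Q_out) t = 479 − 5.8000 t; V(15.7) = 387.94 L.
Solute balance: dm/dt = 0 − Q_out C = −Q_out m/V(t).
dm/m = −Q_out dt/(V₀ − 5.8000 t); integrating gives ln(m/m₀) = −(Q_out/(Q_in−Q_out)) ln(V/V₀).
m = m₀ (V₀/V)^(Q_out/(Q_in−Q_out)) = 72.4 × (479/387.94)^(-3.5000) = 34.613 g.

34.6 g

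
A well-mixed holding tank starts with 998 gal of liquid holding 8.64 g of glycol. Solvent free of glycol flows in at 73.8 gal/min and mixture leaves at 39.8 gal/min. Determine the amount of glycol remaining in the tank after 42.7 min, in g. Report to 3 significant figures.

3.02 g

Total volume: dV/dt = Q_in − Q_out = 34.000 gal/min, so V(t) = 998 + 34.000 t and V(42.7) = 2449.8 gal.
Species balance (pure solvent in): dm/dt = −Q_out · m/V(t).
Separate: dm/m = −Q_out dt/V(t) ⇒ ln(m/m₀) = −(Q_out/(Q_in−Q_out)) ln(V/V₀).
m = m₀ (V₀/V)^(Q_out/(Q_in−Q_out)) = 8.64 × (998/2449.8)^(1.1706) = 3.0198 g.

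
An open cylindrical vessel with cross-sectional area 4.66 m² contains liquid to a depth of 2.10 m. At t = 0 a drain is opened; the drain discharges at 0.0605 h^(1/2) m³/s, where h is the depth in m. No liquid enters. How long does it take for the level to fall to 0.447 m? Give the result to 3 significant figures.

120 s

With no inflow, A dh/dt = −0.0605 √h.
Separate and integrate: 2(√h − √h₀) = −(0.0605/A) t.
t = 2A(√h₀ − √h)/0.0605 = 2·4.66·(√2.10 − √0.447)/0.0605
  = 9.3200 × (1.4491 − 0.66858) / 0.0605 = 120.24 s.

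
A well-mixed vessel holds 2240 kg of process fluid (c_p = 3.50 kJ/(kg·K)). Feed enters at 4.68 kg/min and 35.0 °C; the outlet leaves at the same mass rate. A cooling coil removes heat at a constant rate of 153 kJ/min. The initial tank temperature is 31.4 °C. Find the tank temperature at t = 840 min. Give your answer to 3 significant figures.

Heat balance on the well-mixed liquid: M c_p dT/dt = ṁ c_p (T_in − T) − 153.
Rearrange: dT/dt = (T_ss − T)/τ with τ = M/ṁ = 478.63 min and T_ss = T_in − Q̇/(ṁ c_p) = 25.659 °C.
T approaches T_ss exponentially: T(t) = T_ss + (T₀ − T_ss) e^(−t/τ).
T(840) = 25.659 + (5.7407)·e^(−840/478.63) = 25.659 + (5.7407)·0.17291 = 26.652 °C.

26.7 °C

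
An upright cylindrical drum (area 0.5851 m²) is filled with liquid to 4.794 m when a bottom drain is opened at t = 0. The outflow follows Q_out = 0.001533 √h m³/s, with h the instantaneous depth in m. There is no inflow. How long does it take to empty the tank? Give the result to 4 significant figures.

1671 s

With no inflow, A dh/dt = −0.001533 √h.
∫ h^(−1/2) dh = −(0.001533/A) ∫ dt, giving 2√h = 2√h₀ − (0.001533/A) t.
Set h = 0: 2√h₀ = (0.001533/A) t_empty ⇒ t_empty = 2A√h₀/0.001533.
t_empty = 2·0.5851·√4.794/0.001533 = 1.17020·2.18952/0.001533 = 1671.35 s.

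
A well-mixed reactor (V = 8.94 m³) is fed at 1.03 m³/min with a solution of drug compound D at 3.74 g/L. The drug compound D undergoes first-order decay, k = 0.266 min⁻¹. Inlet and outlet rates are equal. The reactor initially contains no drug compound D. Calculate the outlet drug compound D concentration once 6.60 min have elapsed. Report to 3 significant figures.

1.04 g/L

Accumulation = in − out − consumed: V dC/dt = Q C_in − Q C − k V C.
dC/dt = (Q/V) C_in − (Q/V + k) C; effective rate a = Q/V + k = 0.11521 + 0.266 = 0.38121 min⁻¹.
C_ss = Q C_in/(Q + kV) = 1.1303 g/L; C(t) = C_ss + (C₀ − C_ss) e^(−a t).
C(6.60) = 1.1303 + (-1.1303)·e^(−0.38121·6.60) = 1.1303 + (-1.1303)·0.080782 = 1.0390 g/L.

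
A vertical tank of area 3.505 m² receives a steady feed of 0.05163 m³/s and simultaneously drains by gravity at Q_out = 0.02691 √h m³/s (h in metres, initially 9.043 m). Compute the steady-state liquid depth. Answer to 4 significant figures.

A dh/dt = Q_in − 0.02691 √h. Steady state requires inflow = outflow:
Q_in = 0.02691 √h_ss ⇒ √h_ss = 0.05163/0.02691 = 1.91862.
h_ss = 1.91862² = 3.68109 m. (Since h₀ = 9.043 m > h_ss, the level will fall toward this value.)

3.681 m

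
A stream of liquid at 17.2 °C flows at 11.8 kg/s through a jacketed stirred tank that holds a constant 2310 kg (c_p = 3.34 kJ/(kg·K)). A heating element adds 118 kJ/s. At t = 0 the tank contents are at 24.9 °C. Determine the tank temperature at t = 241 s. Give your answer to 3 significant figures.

21.6 °C

M c_p dT/dt = ṁ c_p (T_in − T) + Q̇.
Rearrange: dT/dt = (T_ss − T)/τ with τ = M/ṁ = 195.76 s and T_ss = T_in + Q̇/(ṁ c_p) = 20.194 °C.
This is linear first-order; T(t) = T_ss + (T₀ − T_ss) e^(−t/τ).
T(241) = 20.194 + (4.7060)·e^(−241/195.76) = 20.194 + (4.7060)·0.29198 = 21.568 °C.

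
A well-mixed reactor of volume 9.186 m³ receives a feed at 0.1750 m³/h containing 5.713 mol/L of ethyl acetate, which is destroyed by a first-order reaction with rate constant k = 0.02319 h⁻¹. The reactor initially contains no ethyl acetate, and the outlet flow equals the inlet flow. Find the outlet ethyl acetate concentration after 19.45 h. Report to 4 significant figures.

1.444 mol/L

V dC/dt = Q(C_in − C) − k V C.
dC/dt = (Q/V) C_in − (Q/V + k) C; effective rate a = Q/V + k = 0.0190507 + 0.02319 = 0.0422407 h⁻¹.
C_ss = Q C_in/(Q + kV) = 2.57658 mol/L; C(t) = C_ss + (C₀ − C_ss) e^(−a t).
C(19.45) = 2.57658 + (-2.57658)·e^(−0.0422407·19.45) = 2.57658 + (-2.57658)·0.439735 = 1.44357 mol/L.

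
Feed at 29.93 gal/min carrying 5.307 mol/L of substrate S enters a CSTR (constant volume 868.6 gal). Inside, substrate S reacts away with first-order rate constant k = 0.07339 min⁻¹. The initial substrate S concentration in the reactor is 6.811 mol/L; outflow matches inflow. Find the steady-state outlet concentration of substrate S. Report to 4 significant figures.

V dC/dt = Q(C_in − C) − k V C.
At steady state: 0 = Q C_in − (Q + kV) C_ss, so C_ss = Q C_in/(Q + kV).
C_ss = 29.93·5.307/(29.93 + 0.07339·868.6) = 158.839/93.6766 = 1.69561 mol/L.

1.696 mol/L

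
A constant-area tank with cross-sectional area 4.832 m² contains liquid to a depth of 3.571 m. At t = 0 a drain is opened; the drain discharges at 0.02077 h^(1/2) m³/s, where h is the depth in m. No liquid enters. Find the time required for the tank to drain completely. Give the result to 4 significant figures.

Volume balance on the tank: A dh/dt = −0.02077 √h.
Separate and integrate: 2(√h − √h₀) = −(0.02077/A) t.
Tank is empty when √h = 0: t_empty = 2A√h₀/0.02077.
t_empty = 2·4.832·√3.571/0.02077 = 9.66400·1.88971/0.02077 = 879.256 s.

879.3 s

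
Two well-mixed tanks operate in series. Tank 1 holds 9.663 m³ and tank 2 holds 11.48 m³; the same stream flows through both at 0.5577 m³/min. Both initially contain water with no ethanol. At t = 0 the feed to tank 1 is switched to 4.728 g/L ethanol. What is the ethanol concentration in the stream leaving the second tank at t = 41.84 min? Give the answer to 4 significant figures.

Each tank obeys Vᵢ dCᵢ/dt = Q(Cᵢ₋₁ − Cᵢ), so τᵢ = Vᵢ/Q.
τ₁ = 9.663/0.5577 = 17.3265 min; τ₂ = 11.48/0.5577 = 20.5845 min.
Solving the cascade with C₁(0)=C₂(0)=0 gives C₂(t) = C_in[1 − (τ₁ e^(−t/τ₁) − τ₂ e^(−t/τ₂))/(τ₁ − τ₂)].
At t = 41.84: e^(−t/τ₁) = 0.0893856, e^(−t/τ₂) = 0.130995.
C₂ = 4.728·[1 − (17.3265·0.0893856 − 20.5845·0.130995)/(-3.25802)] = 4.728·0.647719 = 3.06242 g/L.

3.062 g/L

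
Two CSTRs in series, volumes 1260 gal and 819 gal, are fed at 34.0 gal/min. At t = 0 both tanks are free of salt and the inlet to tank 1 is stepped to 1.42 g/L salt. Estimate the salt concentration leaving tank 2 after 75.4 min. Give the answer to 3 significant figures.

Each tank obeys Vᵢ dCᵢ/dt = Q(Cᵢ₋₁ − Cᵢ), so τᵢ = Vᵢ/Q.
τ₁ = 1260/34.0 = 37.059 min; τ₂ = 819/34.0 = 24.088 min.
Tank 1: C₁ = C_in(1 − e^(−t/τ₁)). Tank 2 (τ₁ ≠ τ₂): C₂ = C_in[1 − (τ₁ e^(−t/τ₁) − τ₂ e^(−t/τ₂))/(τ₁ − τ₂)].
At t = 75.4: e^(−t/τ₁) = 0.13073, e^(−t/τ₂) = 0.043711.
C₂ = 1.42·[1 − (37.059·0.13073 − 24.088·0.043711)/(12.971)] = 1.42·0.70766 = 1.0049 g/L.

1.00 g/L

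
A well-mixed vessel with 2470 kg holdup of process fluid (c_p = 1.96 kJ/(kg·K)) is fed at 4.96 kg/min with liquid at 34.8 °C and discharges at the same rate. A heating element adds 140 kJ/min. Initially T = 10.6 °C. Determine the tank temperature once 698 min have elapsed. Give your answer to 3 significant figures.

Energy balance: M c_p dT/dt = ṁ c_p (T_in − T) + 140.
Rearrange: dT/dt = (T_ss − T)/τ with τ = M/ṁ = 497.98 min and T_ss = T_in + Q̇/(ṁ c_p) = 49.201 °C.
Integrating: T(t) = T_ss + (T₀ − T_ss) e^(−t/τ).
T(698) = 49.201 + (-38.601)·e^(−698/497.98) = 49.201 + (-38.601)·0.24619 = 39.698 °C.

39.7 °C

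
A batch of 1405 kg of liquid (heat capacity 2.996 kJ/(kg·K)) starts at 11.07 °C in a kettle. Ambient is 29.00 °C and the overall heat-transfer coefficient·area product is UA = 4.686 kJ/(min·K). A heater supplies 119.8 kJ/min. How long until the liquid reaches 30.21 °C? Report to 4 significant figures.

M c_p dT/dt = −UA(T − T_amb) + Q̇.
τ = M c_p/UA = 898.289 min; T_ss = T_amb + Q̇/UA = 29.00 + 119.8/4.686 = 54.5655 °C.
T(t) = T_ss + (T₀ − T_ss)e^(−t/τ); set T = 30.21:
t = −τ ln[(T − T_ss)/(T₀ − T_ss)] = −898.289 · ln(0.559955) = 520.917 min.

520.9 min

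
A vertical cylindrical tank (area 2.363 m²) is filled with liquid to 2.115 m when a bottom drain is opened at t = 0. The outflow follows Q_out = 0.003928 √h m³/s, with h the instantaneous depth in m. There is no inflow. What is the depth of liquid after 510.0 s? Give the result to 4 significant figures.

With no inflow, A dh/dt = −0.003928 √h.
Separate and integrate: 2(√h − √h₀) = −(0.003928/A) t.
√h = √2.115 − 0.003928·510.0/(2·2.363) = 1.45430 − 0.423885 = 1.03042.
h = 1.03042² = 1.06176 m.

1.062 m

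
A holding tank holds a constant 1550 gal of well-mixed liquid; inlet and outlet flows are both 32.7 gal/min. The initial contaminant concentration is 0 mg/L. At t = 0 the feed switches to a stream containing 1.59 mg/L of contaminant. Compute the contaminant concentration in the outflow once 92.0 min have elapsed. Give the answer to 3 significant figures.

1.36 mg/L

Transient balance on the dissolved component: V dC/dt = Q(C_in − C).
So dC/dt = (C_in − C)/τ with τ = V/Q = 1550/32.7 = 47.401 min.
Solution: C(t) = C_in + (C₀ − C_in) e^(−t/τ).
C(92.0) = 1.59 + (0 − 1.59)·e^(−92.0/47.401) = 1.59 + (-1.5900)·0.14357 = 1.3617 mg/L.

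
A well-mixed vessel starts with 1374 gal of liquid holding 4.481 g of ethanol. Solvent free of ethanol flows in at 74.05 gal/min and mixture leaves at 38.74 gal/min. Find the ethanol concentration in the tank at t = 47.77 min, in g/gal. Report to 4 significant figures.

0.0006080 g/gal

Total volume: dV/dt = Q_in − Q_out = 35.3100 gal/min, so V(t) = 1374 + 35.3100 t and V(47.77) = 3060.76 gal.
Species balance (pure solvent in): dm/dt = −Q_out · m/V(t).
Separate: dm/m = −Q_out dt/V(t) ⇒ ln(m/m₀) = −(Q_out/(Q_in−Q_out)) ln(V/V₀).
m = m₀ (V₀/V)^(Q_out/(Q_in−Q_out)) = 4.481 × (1374/3060.76)^(1.09714) = 1.86099 g.
C = m/V = 1.86099/3060.76 = 0.000608015 g/gal.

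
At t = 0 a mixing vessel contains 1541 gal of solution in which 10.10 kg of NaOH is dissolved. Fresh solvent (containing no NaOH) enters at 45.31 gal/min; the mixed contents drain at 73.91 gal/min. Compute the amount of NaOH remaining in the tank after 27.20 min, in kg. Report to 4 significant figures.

1.643 kg

Total volume: dV/dt = Q_in − Q_out = -28.6000 gal/min, so V(t) = 1541 − 28.6000 t and V(27.20) = 763.080 gal.
Solute balance: dm/dt = 0 − Q_out C = −Q_out m/V(t).
dm/m = −Q_out dt/(V₀ − 28.6000 t); integrating gives ln(m/m₀) = −(Q_out/(Q_in−Q_out)) ln(V/V₀).
m = m₀ (V₀/V)^(Q_out/(Q_in−Q_out)) = 10.10 × (1541/763.080)^(-2.58427) = 1.64255 kg.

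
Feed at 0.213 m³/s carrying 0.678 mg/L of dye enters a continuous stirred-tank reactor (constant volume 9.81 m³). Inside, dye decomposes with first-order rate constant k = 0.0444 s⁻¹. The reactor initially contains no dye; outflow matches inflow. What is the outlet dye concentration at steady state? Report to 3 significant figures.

Accumulation = in − out − consumed: V dC/dt = Q C_in − Q C − k V C.
At steady state: 0 = Q C_in − (Q + kV) C_ss, so C_ss = Q C_in/(Q + kV).
C_ss = 0.213·0.678/(0.213 + 0.0444·9.81) = 0.14441/0.64856 = 0.22267 mg/L.

0.223 mg/L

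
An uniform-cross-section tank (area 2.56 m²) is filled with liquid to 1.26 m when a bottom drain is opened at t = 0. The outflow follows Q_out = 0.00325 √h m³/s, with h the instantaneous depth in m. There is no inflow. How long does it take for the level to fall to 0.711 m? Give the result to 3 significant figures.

440 s

Unsteady balance on liquid volume: A dh/dt = −0.00325 √h.
∫ h^(−1/2) dh = −(0.00325/A) ∫ dt, giving 2√h = 2√h₀ − (0.00325/A) t.
t = 2A(√h₀ − √h)/0.00325 = 2·2.56·(√1.26 − √0.711)/0.00325
  = 5.1200 × (1.1225 − 0.84321) / 0.00325 = 439.99 s.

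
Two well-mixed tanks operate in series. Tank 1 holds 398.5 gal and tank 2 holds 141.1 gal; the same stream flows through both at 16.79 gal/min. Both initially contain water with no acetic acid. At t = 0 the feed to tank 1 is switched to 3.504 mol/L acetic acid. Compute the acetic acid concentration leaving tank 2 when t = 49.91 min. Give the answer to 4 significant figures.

2.847 mol/L

Species balance on tank i: dCᵢ/dt = (Cᵢ₋₁ − Cᵢ)/τᵢ with τᵢ = Vᵢ/Q.
τ₁ = 398.5/16.79 = 23.7344 min; τ₂ = 141.1/16.79 = 8.40381 min.
Tank 1: C₁ = C_in(1 − e^(−t/τ₁)). Tank 2 (τ₁ ≠ τ₂): C₂ = C_in[1 − (τ₁ e^(−t/τ₁) − τ₂ e^(−t/τ₂))/(τ₁ − τ₂)].
At t = 49.91: e^(−t/τ₁) = 0.122107, e^(−t/τ₂) = 0.00263474.
C₂ = 3.504·[1 − (23.7344·0.122107 − 8.40381·0.00263474)/(15.3306)] = 3.504·0.812401 = 2.84665 mol/L.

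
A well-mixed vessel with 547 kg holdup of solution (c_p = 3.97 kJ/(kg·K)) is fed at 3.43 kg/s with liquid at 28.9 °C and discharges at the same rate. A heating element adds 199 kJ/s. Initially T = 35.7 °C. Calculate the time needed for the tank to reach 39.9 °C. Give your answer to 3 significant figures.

M c_p dT/dt = ṁ c_p (T_in − T) + Q̇.
τ = M/ṁ = 159.48 s; T_ss = T_in + Q̇/(ṁ c_p) = 43.514 °C.
T(t) = T_ss + (T₀ − T_ss) e^(−t/τ). Set T = 39.9:
e^(−t/τ) = (39.9 − 43.514)/(35.7 − 43.514) = 0.46250
t = −159.48 · ln(0.46250) = 122.97 s.

123 s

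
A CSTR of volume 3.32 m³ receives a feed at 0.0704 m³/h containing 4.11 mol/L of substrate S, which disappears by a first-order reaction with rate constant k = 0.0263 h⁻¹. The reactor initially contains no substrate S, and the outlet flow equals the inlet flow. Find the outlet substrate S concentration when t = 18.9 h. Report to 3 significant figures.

Species balance: V dC/dt = Q C_in − Q C − k V C.
dC/dt = (Q/V) C_in − (Q/V + k) C; effective rate a = Q/V + k = 0.021205 + 0.0263 = 0.047505 h⁻¹.
C_ss = Q C_in/(Q + kV) = 1.8346 mol/L; C(t) = C_ss + (C₀ − C_ss) e^(−a t).
C(18.9) = 1.8346 + (-1.8346)·e^(−0.047505·18.9) = 1.8346 + (-1.8346)·0.40745 = 1.0871 mol/L.

1.09 mol/L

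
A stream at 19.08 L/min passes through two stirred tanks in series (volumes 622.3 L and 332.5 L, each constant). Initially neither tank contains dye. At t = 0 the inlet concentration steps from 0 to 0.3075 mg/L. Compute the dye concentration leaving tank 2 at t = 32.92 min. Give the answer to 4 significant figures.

0.1202 mg/L

Species balance on tank i: dCᵢ/dt = (Cᵢ₋₁ − Cᵢ)/τᵢ with τᵢ = Vᵢ/Q.
τ₁ = 622.3/19.08 = 32.6153 min; τ₂ = 332.5/19.08 = 17.4266 min.
Tank 1: C₁ = C_in(1 − e^(−t/τ₁)). Tank 2 (τ₁ ≠ τ₂): C₂ = C_in[1 − (τ₁ e^(−t/τ₁) − τ₂ e^(−t/τ₂))/(τ₁ − τ₂)].
At t = 32.92: e^(−t/τ₁) = 0.364459, e^(−t/τ₂) = 0.151213.
C₂ = 0.3075·[1 − (32.6153·0.364459 − 17.4266·0.151213)/(15.1887)] = 0.3075·0.390876 = 0.120194 mg/L.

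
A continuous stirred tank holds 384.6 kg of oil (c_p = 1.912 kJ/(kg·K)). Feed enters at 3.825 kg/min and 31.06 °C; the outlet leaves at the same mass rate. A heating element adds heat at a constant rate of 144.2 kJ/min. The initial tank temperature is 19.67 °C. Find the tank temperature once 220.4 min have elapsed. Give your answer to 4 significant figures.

47.30 °C

Energy balance: M c_p dT/dt = ṁ c_p (T_in − T) + 144.2.
τ = M/ṁ = 100.549 min; T_ss = T_in + Q̇/(ṁ c_p) = 31.06 + 144.2/(3.825·1.912) = 50.7772 °C.
T approaches T_ss exponentially: T(t) = T_ss + (T₀ − T_ss) e^(−t/τ).
T(220.4) = 50.7772 + (-31.1072)·e^(−220.4/100.549) = 50.7772 + (-31.1072)·0.111697 = 47.3026 °C.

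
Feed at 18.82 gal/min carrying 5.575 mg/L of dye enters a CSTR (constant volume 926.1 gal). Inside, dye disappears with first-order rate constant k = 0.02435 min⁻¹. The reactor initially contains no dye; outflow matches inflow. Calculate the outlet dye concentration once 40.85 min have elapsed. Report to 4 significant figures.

V dC/dt = Q(C_in − C) − k V C.
dC/dt = (Q/V) C_in − (Q/V + k) C; effective rate a = Q/V + k = 0.0203218 + 0.02435 = 0.0446718 min⁻¹.
C_ss = Q C_in/(Q + kV) = 2.53614 mg/L; C(t) = C_ss + (C₀ − C_ss) e^(−a t).
C(40.85) = 2.53614 + (-2.53614)·e^(−0.0446718·40.85) = 2.53614 + (-2.53614)·0.161243 = 2.12721 mg/L.

2.127 mg/L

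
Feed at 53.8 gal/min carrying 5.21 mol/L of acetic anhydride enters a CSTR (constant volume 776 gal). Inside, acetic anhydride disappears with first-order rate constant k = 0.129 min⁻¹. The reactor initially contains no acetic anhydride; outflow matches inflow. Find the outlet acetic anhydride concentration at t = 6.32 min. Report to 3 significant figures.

Accumulation = in − out − consumed: V dC/dt = Q C_in − Q C − k V C.
This is linear with rate a = Q/V + k = 0.19833 min⁻¹.
C_ss = Q C_in/(Q + kV) = 1.8213 mol/L; C(t) = C_ss + (C₀ − C_ss) e^(−a t).
C(6.32) = 1.8213 + (-1.8213)·e^(−0.19833·6.32) = 1.8213 + (-1.8213)·0.28552 = 1.3012 mol/L.

1.30 mol/L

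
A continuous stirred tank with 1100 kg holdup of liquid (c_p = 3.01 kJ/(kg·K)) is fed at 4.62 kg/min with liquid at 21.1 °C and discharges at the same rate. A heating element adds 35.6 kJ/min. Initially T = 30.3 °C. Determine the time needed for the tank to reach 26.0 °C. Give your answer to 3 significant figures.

First-law balance (no shaft work): M c_p dT/dt = ṁ c_p (T_in − T) + 35.6.
τ = M/ṁ = 238.10 min; T_ss = T_in + Q̇/(ṁ c_p) = 23.660 °C.
T(t) = T_ss + (T₀ − T_ss) e^(−t/τ). Set T = 26.0:
e^(−t/τ) = (26.0 − 23.660)/(30.3 − 23.660) = 0.35241
t = −238.10 · ln(0.35241) = 248.32 min.

248 min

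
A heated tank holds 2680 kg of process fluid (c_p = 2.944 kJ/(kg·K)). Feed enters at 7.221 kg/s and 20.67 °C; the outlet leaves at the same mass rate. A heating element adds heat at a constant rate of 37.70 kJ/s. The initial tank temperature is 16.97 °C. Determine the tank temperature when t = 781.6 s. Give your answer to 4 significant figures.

21.78 °C

Heat balance on the well-mixed liquid: M c_p dT/dt = ṁ c_p (T_in − T) + 37.70.
τ = M/ṁ = 371.140 s; T_ss = T_in + Q̇/(ṁ c_p) = 20.67 + 37.70/(7.221·2.944) = 22.4434 °C.
Integrating: T(t) = T_ss + (T₀ − T_ss) e^(−t/τ).
T(781.6) = 22.4434 + (-5.47340)·e^(−781.6/371.140) = 22.4434 + (-5.47340)·0.121731 = 21.7771 °C.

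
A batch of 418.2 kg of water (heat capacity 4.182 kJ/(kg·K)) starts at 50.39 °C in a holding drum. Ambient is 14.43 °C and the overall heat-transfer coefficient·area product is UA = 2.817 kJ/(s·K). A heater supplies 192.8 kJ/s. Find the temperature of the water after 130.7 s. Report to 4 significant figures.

56.56 °C

Unsteady energy balance on the tank contents: M c_p dT/dt = −UA(T − T_amb) + Q̇.
dT/dt = (T_ss − T)/τ with T_ss = T_amb + Q̇/UA = 14.43 + 192.8/2.817 = 82.8716 °C, τ = M c_p/UA = 418.2·4.182/2.817 = 620.842 s.
T approaches T_ss exponentially: T(t) = T_ss + (T₀ − T_ss) e^(−t/τ).
T(130.7) = 82.8716 + (-32.4816)·0.810162 = 56.5562 °C.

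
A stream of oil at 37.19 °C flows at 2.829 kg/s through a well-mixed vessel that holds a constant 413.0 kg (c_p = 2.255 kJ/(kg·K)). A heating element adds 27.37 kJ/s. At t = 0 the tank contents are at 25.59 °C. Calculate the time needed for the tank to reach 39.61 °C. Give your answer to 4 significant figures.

Unsteady energy balance on the tank contents: M c_p dT/dt = ṁ c_p (T_in − T) + 27.37.
τ = M/ṁ = 145.988 s; T_ss = T_in + Q̇/(ṁ c_p) = 41.4804 °C.
T(t) = T_ss + (T₀ − T_ss) e^(−t/τ). Set T = 39.61:
e^(−t/τ) = (39.61 − 41.4804)/(25.59 − 41.4804) = 0.117705
t = −145.988 · ln(0.117705) = 312.352 s.

312.4 s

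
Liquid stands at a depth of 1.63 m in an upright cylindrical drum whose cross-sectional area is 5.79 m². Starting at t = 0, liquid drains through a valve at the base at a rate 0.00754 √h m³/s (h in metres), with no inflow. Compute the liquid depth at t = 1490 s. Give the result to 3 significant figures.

With no inflow, A dh/dt = −0.00754 √h.
This is separable: 2 d(√h)/dt = −0.00754/A, so √h = √h₀ − (0.00754/(2A)) t.
√h = √1.63 − 0.00754·1490/(2·5.79) = 1.2767 − 0.97017 = 0.30654.
h = 0.30654² = 0.093968 m.

0.0940 m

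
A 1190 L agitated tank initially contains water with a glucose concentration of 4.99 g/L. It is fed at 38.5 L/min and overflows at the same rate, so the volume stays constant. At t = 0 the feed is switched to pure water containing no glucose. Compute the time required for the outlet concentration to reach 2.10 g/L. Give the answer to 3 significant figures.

Transient balance on the dissolved component: V dC/dt = Q(C_in − C), so τ = V/Q = 30.909 min.
C(t) = C_in + (C₀ − C_in) e^(−t/τ). Set C = 2.10 and solve for t:
e^(−t/τ) = (C − C_in)/(C₀ − C_in) = (2.10 − 0)/(4.99 − 0) = 0.42084
t = −τ ln(…) = 30.909 × 0.86550 = 26.752 min.

26.8 min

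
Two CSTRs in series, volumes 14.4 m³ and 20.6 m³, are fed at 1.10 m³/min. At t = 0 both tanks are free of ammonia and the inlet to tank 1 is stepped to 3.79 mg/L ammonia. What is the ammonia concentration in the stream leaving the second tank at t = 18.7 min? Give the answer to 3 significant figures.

1.26 mg/L

Time constants: τᵢ = Vᵢ/Q for each well-mixed tank.
τ₁ = 14.4/1.10 = 13.091 min; τ₂ = 20.6/1.10 = 18.727 min.
Solving the cascade with C₁(0)=C₂(0)=0 gives C₂(t) = C_in[1 − (τ₁ e^(−t/τ₁) − τ₂ e^(−t/τ₂))/(τ₁ − τ₂)].
At t = 18.7: e^(−t/τ₁) = 0.23967, e^(−t/τ₂) = 0.36842.
C₂ = 3.79·[1 − (13.091·0.23967 − 18.727·0.36842)/(-5.6364)] = 3.79·0.33257 = 1.2605 mg/L.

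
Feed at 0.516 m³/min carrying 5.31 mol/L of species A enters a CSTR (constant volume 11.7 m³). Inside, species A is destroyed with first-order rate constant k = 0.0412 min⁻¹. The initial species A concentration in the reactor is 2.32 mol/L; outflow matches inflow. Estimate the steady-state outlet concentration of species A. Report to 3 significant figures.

2.75 mol/L

Species balance: V dC/dt = Q C_in − Q C − k V C.
Steady state (dC/dt = 0): C_ss = Q C_in/(Q + kV) = C_in/(1 + kV/Q).
C_ss = 0.516·5.31/(0.516 + 0.0412·11.7) = 2.7400/0.99804 = 2.7453 mol/L.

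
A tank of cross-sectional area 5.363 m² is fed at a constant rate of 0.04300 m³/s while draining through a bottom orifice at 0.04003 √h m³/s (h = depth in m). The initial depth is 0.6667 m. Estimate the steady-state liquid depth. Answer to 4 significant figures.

Volume balance on the tank: A dh/dt = Q_in − 0.04003 √h. At steady state dh/dt = 0:
Q_in = 0.04003 √h_ss ⇒ √h_ss = 0.04300/0.04003 = 1.07419.
h_ss = 1.07419² = 1.15389 m. (Since h₀ = 0.6667 m < h_ss, the level will rise toward this value.)

1.154 m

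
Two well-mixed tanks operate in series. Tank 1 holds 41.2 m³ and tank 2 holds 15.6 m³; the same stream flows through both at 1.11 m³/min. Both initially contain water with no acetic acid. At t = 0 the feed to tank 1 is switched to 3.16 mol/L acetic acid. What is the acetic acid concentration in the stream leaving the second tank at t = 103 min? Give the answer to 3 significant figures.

Time constants: τᵢ = Vᵢ/Q for each well-mixed tank.
τ₁ = 41.2/1.11 = 37.117 min; τ₂ = 15.6/1.11 = 14.054 min.
Solving the cascade with C₁(0)=C₂(0)=0 gives C₂(t) = C_in[1 − (τ₁ e^(−t/τ₁) − τ₂ e^(−t/τ₂))/(τ₁ − τ₂)].
At t = 103: e^(−t/τ₁) = 0.062349, e^(−t/τ₂) = 0.00065633.
C₂ = 3.16·[1 − (37.117·0.062349 − 14.054·0.00065633)/(23.063)] = 3.16·0.90006 = 2.8442 mol/L.

2.84 mol/L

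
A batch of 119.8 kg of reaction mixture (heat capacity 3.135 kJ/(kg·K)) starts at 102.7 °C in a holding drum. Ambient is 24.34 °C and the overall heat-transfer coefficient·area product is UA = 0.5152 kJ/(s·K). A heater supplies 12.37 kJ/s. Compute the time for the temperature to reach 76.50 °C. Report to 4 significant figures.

Lumped-capacitance energy balance: M c_p dT/dt = UA(T_amb − T) + Q̇.
τ = M c_p/UA = 728.985 s; T_ss = T_amb + Q̇/UA = 24.34 + 12.37/0.5152 = 48.3501 °C.
T(t) = T_ss + (T₀ − T_ss)e^(−t/τ); set T = 76.50:
t = −τ ln[(T − T_ss)/(T₀ − T_ss)] = −728.985 · ln(0.517938) = 479.598 s.

479.6 s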